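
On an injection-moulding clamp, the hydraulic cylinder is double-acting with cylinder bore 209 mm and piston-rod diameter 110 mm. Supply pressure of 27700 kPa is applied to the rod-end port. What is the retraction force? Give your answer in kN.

F ≈ 687 kN

Rod-side annular area A_ann = π/4 × (209² − 110²) = 24800 mm^2
On retraction the pressure acts on the annular area (bore minus rod).
F = P × A_ann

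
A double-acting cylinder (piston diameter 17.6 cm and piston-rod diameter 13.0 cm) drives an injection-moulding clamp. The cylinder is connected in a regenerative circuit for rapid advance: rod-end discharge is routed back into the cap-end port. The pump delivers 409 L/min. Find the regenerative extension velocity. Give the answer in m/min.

In regeneration the rod-end outflow joins the pump flow into the cap end, so the net volume the pump must supply per unit advance equals the rod cross-section area.
Rod cross-section A_rod = π/4 × (13.0 cm)² = 132.7 cm^2
v = Q_pump / A_rod

v ≈ 30.8 m/min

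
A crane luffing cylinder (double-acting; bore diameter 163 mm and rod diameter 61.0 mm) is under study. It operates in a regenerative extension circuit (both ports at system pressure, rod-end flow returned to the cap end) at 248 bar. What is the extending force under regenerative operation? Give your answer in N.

With equal pressure on both faces, forces on the annular region cancel; the net push is pressure × rod cross-section.
Rod cross-section A_rod = π/4 × (61.0 mm)² = 2922 mm^2
F = P × A_rod

F ≈ 72500 N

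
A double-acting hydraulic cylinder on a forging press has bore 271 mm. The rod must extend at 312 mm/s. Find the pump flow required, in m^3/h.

Q ≈ 64.8 m^3/h

Cap-side area A_cap = π/4 × (271 mm)² = 57680 mm^2
Q = A × v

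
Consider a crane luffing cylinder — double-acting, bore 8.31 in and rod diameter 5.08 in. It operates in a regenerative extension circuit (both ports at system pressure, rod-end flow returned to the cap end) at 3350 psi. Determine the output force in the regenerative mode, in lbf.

F ≈ 67900 lbf

With equal pressure on both faces, forces on the annular region cancel; the net push is pressure × rod cross-section.
Rod cross-section A_rod = π/4 × (5.08 in)² = 20.27 in^2
F = P × A_rod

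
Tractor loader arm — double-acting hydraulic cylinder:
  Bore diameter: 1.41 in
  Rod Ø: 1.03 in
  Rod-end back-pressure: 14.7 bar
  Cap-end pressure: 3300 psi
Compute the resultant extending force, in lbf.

F ≈ 5000 lbf

Cap-side area A_cap = π/4 × (1.41 in)² = 1.561 in^2
Rod-side annular area A_ann = π/4 × (1.41² − 1.03²) = 0.7282 in^2
Net thrust = P_cap·A_cap − P_rod·A_ann = 5153 lbf − 155.3 lbf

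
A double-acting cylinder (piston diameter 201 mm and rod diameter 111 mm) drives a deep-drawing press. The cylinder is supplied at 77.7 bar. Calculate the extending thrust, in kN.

Cap-side area A_cap = π/4 × (201 mm)² = 31730 mm^2
F = P × A_cap = 77.7 bar × A_cap

F ≈ 247 kN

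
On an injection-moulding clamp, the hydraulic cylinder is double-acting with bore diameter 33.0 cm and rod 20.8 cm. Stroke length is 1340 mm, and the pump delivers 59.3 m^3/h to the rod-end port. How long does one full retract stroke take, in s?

Rod-side annular area A_ann = π/4 × (33.0² − 20.8²) = 515.5 cm^2
Swept volume V = A × L; t = V / Q = A·L / Q

t ≈ 4.19 s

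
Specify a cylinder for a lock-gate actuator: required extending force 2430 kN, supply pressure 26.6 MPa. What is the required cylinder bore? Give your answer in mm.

D ≈ 341 mm

Extension force acts on the full piston face: F = P × (π/4)D².
D = √(4F / (πP)) = √(4 × 2430 kN / (π × 26.6 MPa))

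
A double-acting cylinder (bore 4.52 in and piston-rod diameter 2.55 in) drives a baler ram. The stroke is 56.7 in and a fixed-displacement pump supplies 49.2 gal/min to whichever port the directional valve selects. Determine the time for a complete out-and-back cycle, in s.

Cap-side area A_cap = π/4 × (4.52 in)² = 16.05 in^2
Rod-side annular area A_ann = π/4 × (4.52² − 2.55²) = 10.94 in^2
t_ext = A_cap·L/Q = 4.803 s
t_ret = A_ann·L/Q = 3.274 s
t_cycle = t_ext + t_ret

t ≈ 8.08 s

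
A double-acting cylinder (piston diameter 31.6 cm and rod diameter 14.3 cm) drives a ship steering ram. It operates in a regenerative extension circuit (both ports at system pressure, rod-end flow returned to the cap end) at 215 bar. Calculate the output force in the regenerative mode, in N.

F ≈ 3.45e5 N

With equal pressure on both faces, forces on the annular region cancel; the net push is pressure × rod cross-section.
Rod cross-section A_rod = π/4 × (14.3 cm)² = 160.6 cm^2
F = P × A_rod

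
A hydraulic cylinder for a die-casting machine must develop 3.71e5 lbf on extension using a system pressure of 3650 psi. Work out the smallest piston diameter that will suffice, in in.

Extension force acts on the full piston face: F = P × (π/4)D².
D = √(4F / (πP)) = √(4 × 3.71e5 lbf / (π × 3650 psi))

D ≈ 11.4 in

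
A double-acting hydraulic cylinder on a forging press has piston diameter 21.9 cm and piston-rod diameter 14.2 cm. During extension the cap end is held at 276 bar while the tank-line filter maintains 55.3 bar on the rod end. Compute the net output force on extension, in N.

Cap-side area A_cap = π/4 × (21.9 cm)² = 376.7 cm^2
Rod-side annular area A_ann = π/4 × (21.9² − 14.2²) = 218.3 cm^2
Net thrust = P_cap·A_cap − P_rod·A_ann = 1.040e6 N − 1.207e5 N

F ≈ 9.19e5 N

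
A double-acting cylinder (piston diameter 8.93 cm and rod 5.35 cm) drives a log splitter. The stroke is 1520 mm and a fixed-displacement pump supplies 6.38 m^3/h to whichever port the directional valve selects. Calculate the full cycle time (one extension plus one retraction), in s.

t ≈ 8.82 s

Cap-side area A_cap = π/4 × (8.93 cm)² = 62.63 cm^2
Rod-side annular area A_ann = π/4 × (8.93² − 5.35²) = 40.15 cm^2
t_ext = A_cap·L/Q = 5.372 s
t_ret = A_ann·L/Q = 3.444 s
t_cycle = t_ext + t_ret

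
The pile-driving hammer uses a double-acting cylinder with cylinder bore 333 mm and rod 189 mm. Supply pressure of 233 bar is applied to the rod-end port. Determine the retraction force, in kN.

Rod-side annular area A_ann = π/4 × (333² − 189²) = 59040 mm^2
On retraction the pressure acts on the annular area (bore minus rod).
F = P × A_ann

F ≈ 1380 kN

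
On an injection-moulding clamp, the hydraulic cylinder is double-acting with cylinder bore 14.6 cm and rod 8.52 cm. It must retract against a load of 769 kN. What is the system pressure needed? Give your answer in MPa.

Rod-side annular area A_ann = π/4 × (14.6² − 8.52²) = 110.4 cm^2
Retraction: pressure acts on the annular area.
P = F / A = 769 kN / A

P ≈ 69.7 MPa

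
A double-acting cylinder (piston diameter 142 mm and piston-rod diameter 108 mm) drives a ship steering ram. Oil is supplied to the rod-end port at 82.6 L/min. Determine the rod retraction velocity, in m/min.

Rod-side annular area A_ann = π/4 × (142² − 108²) = 6676 mm^2
Flow into the rod-end port fills the annular volume.
v = Q / A

v ≈ 12.4 m/min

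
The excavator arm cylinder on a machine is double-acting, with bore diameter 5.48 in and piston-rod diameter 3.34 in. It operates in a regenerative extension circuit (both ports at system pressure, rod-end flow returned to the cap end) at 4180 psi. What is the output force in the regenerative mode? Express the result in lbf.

With equal pressure on both faces, forces on the annular region cancel; the net push is pressure × rod cross-section.
Rod cross-section A_rod = π/4 × (3.34 in)² = 8.762 in^2
F = P × A_rod

F ≈ 36600 lbf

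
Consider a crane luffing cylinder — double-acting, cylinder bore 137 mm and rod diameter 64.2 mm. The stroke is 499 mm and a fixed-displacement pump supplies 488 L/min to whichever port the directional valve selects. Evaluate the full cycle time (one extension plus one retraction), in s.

Cap-side area A_cap = π/4 × (137 mm)² = 14740 mm^2
Rod-side annular area A_ann = π/4 × (137² − 64.2²) = 11500 mm^2
t_ext = A_cap·L/Q = 0.9044 s
t_ret = A_ann·L/Q = 0.7058 s
t_cycle = t_ext + t_ret

t ≈ 1.61 s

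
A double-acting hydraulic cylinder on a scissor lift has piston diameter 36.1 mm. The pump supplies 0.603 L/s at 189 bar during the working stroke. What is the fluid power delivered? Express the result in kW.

W ≈ 11.4 kW

Hydraulic power = P × Q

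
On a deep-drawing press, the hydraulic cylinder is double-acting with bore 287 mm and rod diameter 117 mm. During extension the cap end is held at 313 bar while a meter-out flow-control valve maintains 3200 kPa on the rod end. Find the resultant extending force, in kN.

Cap-side area A_cap = π/4 × (287 mm)² = 64690 mm^2
Rod-side annular area A_ann = π/4 × (287² − 117²) = 53940 mm^2
Net thrust = P_cap·A_cap − P_rod·A_ann = 2025 kN − 172.6 kN

F ≈ 1850 kN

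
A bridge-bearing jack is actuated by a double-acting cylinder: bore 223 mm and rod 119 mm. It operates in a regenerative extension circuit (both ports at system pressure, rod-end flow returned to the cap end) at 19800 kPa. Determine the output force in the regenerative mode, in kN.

With equal pressure on both faces, forces on the annular region cancel; the net push is pressure × rod cross-section.
Rod cross-section A_rod = π/4 × (119 mm)² = 11120 mm^2
F = P × A_rod

F ≈ 220 kN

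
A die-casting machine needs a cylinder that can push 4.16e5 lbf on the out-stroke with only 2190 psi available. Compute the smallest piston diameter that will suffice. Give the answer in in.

Extension force acts on the full piston face: F = P × (π/4)D².
D = √(4F / (πP)) = √(4 × 4.16e5 lbf / (π × 2190 psi))

D ≈ 15.6 in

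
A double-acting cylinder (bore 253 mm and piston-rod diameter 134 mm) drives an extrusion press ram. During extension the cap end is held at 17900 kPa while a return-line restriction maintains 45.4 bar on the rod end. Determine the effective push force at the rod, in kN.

F ≈ 736 kN

Cap-side area A_cap = π/4 × (253 mm)² = 50270 mm^2
Rod-side annular area A_ann = π/4 × (253² − 134²) = 36170 mm^2
Net thrust = P_cap·A_cap − P_rod·A_ann = 899.9 kN − 164.2 kN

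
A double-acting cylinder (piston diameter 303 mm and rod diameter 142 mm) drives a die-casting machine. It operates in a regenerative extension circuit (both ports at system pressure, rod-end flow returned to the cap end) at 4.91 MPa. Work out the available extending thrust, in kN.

With equal pressure on both faces, forces on the annular region cancel; the net push is pressure × rod cross-section.
Rod cross-section A_rod = π/4 × (142 mm)² = 15840 mm^2
F = P × A_rod

F ≈ 77.8 kN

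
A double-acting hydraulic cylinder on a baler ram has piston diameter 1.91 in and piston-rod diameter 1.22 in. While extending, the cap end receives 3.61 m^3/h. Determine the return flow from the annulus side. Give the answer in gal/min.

Q_out ≈ 9.41 gal/min

Cap-side area A_cap = π/4 × (1.91 in)² = 2.865 in^2
Rod-side annular area A_ann = π/4 × (1.91² − 1.22²) = 1.696 in^2
Piston speed v = Q_in/A_cap; rod-end outflow Q_out = v × A_ann = Q_in × A_ann/A_cap.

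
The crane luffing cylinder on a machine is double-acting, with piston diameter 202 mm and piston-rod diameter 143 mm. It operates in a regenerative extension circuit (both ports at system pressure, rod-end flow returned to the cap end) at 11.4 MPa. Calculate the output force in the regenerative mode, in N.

With equal pressure on both faces, forces on the annular region cancel; the net push is pressure × rod cross-section.
Rod cross-section A_rod = π/4 × (143 mm)² = 16060 mm^2
F = P × A_rod

F ≈ 1.83e5 N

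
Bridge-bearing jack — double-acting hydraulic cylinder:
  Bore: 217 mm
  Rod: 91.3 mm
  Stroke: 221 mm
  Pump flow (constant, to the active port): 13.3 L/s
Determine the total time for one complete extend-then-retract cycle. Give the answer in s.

Cap-side area A_cap = π/4 × (217 mm)² = 36980 mm^2
Rod-side annular area A_ann = π/4 × (217² − 91.3²) = 30440 mm^2
t_ext = A_cap·L/Q = 0.6145 s
t_ret = A_ann·L/Q = 0.5058 s
t_cycle = t_ext + t_ret

t ≈ 1.12 s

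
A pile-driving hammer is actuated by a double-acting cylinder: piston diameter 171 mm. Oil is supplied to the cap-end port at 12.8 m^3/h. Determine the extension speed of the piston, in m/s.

v ≈ 0.155 m/s

Cap-side area A_cap = π/4 × (171 mm)² = 22970 mm^2
v = Q / A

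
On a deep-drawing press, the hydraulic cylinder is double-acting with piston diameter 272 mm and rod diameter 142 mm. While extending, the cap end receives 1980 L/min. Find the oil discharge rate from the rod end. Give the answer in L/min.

Cap-side area A_cap = π/4 × (272 mm)² = 58110 mm^2
Rod-side annular area A_ann = π/4 × (272² − 142²) = 42270 mm^2
Piston speed v = Q_in/A_cap; rod-end outflow Q_out = v × A_ann = Q_in × A_ann/A_cap.

Q_out ≈ 1440 L/min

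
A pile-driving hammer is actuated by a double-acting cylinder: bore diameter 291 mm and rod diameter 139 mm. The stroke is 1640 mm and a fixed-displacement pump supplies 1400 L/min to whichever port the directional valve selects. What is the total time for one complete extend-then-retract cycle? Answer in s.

t ≈ 8.28 s

Cap-side area A_cap = π/4 × (291 mm)² = 66510 mm^2
Rod-side annular area A_ann = π/4 × (291² − 139²) = 51330 mm^2
t_ext = A_cap·L/Q = 4.675 s
t_ret = A_ann·L/Q = 3.608 s
t_cycle = t_ext + t_ret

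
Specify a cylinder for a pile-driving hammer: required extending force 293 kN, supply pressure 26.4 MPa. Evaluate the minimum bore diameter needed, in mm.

D ≈ 119 mm

Extension force acts on the full piston face: F = P × (π/4)D².
D = √(4F / (πP)) = √(4 × 293 kN / (π × 26.4 MPa))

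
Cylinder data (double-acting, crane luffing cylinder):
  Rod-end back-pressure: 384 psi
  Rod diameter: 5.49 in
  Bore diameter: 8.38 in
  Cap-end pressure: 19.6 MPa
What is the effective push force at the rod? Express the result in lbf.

Cap-side area A_cap = π/4 × (8.38 in)² = 55.15 in^2
Rod-side annular area A_ann = π/4 × (8.38² − 5.49²) = 31.48 in^2
Net thrust = P_cap·A_cap − P_rod·A_ann = 1.568e5 lbf − 12090 lbf

F ≈ 1.45e5 lbf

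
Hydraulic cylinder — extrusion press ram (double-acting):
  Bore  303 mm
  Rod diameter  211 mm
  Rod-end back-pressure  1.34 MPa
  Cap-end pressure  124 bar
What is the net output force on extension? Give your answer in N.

F ≈ 8.44e5 N

Cap-side area A_cap = π/4 × (303 mm)² = 72110 mm^2
Rod-side annular area A_ann = π/4 × (303² − 211²) = 37140 mm^2
Net thrust = P_cap·A_cap − P_rod·A_ann = 8.941e5 N − 49770 N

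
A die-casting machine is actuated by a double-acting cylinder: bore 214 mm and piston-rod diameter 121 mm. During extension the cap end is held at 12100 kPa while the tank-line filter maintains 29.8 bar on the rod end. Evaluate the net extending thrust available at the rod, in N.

F ≈ 3.62e5 N

Cap-side area A_cap = π/4 × (214 mm)² = 35970 mm^2
Rod-side annular area A_ann = π/4 × (214² − 121²) = 24470 mm^2
Net thrust = P_cap·A_cap − P_rod·A_ann = 4.352e5 N − 72920 N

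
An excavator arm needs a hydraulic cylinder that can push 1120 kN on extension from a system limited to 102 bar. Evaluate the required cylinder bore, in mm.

D ≈ 374 mm

Extension force acts on the full piston face: F = P × (π/4)D².
D = √(4F / (πP)) = √(4 × 1120 kN / (π × 102 bar))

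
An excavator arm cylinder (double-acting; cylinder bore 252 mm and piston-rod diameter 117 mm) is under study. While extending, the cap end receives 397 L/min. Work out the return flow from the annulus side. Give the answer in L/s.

Q_out ≈ 5.19 L/s

Cap-side area A_cap = π/4 × (252 mm)² = 49880 mm^2
Rod-side annular area A_ann = π/4 × (252² − 117²) = 39120 mm^2
Piston speed v = Q_in/A_cap; rod-end outflow Q_out = v × A_ann = Q_in × A_ann/A_cap.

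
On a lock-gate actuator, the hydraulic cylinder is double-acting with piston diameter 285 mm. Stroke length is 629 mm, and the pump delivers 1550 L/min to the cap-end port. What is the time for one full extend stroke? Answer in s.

Cap-side area A_cap = π/4 × (285 mm)² = 63790 mm^2
Swept volume V = A × L; t = V / Q = A·L / Q

t ≈ 1.55 s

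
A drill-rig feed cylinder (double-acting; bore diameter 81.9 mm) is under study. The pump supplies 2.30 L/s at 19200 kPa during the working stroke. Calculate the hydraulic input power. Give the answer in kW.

W ≈ 44.2 kW

Hydraulic power = P × Q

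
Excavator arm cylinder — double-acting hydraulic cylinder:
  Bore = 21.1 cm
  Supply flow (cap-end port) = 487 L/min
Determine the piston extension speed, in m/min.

v ≈ 13.9 m/min

Cap-side area A_cap = π/4 × (21.1 cm)² = 349.7 cm^2
v = Q / A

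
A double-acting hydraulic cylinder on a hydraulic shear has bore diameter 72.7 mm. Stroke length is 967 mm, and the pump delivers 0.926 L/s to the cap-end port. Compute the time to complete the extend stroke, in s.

Cap-side area A_cap = π/4 × (72.7 mm)² = 4151 mm^2
Swept volume V = A × L; t = V / Q = A·L / Q

t ≈ 4.33 s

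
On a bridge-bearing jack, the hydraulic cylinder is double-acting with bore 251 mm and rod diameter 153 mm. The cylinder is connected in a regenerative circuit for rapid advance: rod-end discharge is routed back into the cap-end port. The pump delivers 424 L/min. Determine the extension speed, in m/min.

In regeneration the rod-end outflow joins the pump flow into the cap end, so the net volume the pump must supply per unit advance equals the rod cross-section area.
Rod cross-section A_rod = π/4 × (153 mm)² = 18390 mm^2
v = Q_pump / A_rod

v ≈ 23.1 m/min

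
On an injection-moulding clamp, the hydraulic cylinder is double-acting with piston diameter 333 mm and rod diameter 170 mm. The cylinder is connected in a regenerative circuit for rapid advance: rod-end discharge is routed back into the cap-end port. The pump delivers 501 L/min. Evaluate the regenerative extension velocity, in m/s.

In regeneration the rod-end outflow joins the pump flow into the cap end, so the net volume the pump must supply per unit advance equals the rod cross-section area.
Rod cross-section A_rod = π/4 × (170 mm)² = 22700 mm^2
v = Q_pump / A_rod

v ≈ 0.368 m/s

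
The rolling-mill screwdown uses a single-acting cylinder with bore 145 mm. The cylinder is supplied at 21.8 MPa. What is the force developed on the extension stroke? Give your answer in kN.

Cap-side area A_cap = π/4 × (145 mm)² = 16510 mm^2
F = P × A_cap = 21.8 MPa × A_cap

F ≈ 360 kN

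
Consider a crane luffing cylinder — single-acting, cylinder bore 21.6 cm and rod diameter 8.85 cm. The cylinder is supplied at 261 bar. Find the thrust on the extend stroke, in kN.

F ≈ 956 kN

Cap-side area A_cap = π/4 × (21.6 cm)² = 366.4 cm^2
F = P × A_cap = 261 bar × A_cap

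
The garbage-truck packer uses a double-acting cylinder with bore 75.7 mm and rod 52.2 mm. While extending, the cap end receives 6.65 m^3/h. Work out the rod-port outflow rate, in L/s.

Cap-side area A_cap = π/4 × (75.7 mm)² = 4501 mm^2
Rod-side annular area A_ann = π/4 × (75.7² − 52.2²) = 2361 mm^2
Piston speed v = Q_in/A_cap; rod-end outflow Q_out = v × A_ann = Q_in × A_ann/A_cap.

Q_out ≈ 0.969 L/s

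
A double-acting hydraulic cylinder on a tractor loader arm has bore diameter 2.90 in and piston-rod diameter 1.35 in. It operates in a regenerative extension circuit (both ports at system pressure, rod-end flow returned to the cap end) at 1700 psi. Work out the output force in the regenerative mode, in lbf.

With equal pressure on both faces, forces on the annular region cancel; the net push is pressure × rod cross-section.
Rod cross-section A_rod = π/4 × (1.35 in)² = 1.431 in^2
F = P × A_rod

F ≈ 2430 lbf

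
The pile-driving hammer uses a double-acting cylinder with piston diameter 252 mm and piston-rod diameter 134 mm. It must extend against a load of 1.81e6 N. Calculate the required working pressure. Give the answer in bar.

P ≈ 363 bar

Cap-side area A_cap = π/4 × (252 mm)² = 49880 mm^2
P = F / A = 1.81e6 N / A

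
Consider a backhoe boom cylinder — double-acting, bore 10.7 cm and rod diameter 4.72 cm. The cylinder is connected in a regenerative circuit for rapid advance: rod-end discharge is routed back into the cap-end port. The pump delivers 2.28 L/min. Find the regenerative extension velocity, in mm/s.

v ≈ 21.7 mm/s

In regeneration the rod-end outflow joins the pump flow into the cap end, so the net volume the pump must supply per unit advance equals the rod cross-section area.
Rod cross-section A_rod = π/4 × (4.72 cm)² = 17.50 cm^2
v = Q_pump / A_rod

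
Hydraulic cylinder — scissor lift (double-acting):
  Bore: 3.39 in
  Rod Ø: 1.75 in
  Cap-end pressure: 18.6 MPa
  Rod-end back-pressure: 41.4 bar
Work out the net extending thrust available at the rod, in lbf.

Cap-side area A_cap = π/4 × (3.39 in)² = 9.026 in^2
Rod-side annular area A_ann = π/4 × (3.39² − 1.75²) = 6.621 in^2
Net thrust = P_cap·A_cap − P_rod·A_ann = 24350 lbf − 3975 lbf

F ≈ 20400 lbf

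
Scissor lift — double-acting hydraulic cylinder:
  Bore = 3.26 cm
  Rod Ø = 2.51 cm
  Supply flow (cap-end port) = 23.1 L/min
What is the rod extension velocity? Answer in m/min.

Cap-side area A_cap = π/4 × (3.26 cm)² = 8.347 cm^2
v = Q / A

v ≈ 27.7 m/min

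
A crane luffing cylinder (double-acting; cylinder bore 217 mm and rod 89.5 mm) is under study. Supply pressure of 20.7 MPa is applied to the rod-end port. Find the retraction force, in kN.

Rod-side annular area A_ann = π/4 × (217² − 89.5²) = 30690 mm^2
On retraction the pressure acts on the annular area (bore minus rod).
F = P × A_ann

F ≈ 635 kN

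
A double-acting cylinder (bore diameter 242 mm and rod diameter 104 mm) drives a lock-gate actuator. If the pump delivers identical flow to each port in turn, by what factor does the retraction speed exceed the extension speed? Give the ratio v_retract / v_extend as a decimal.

Cap-side area A_cap = π/4 × (242 mm)² = 46000 mm^2
Rod-side annular area A_ann = π/4 × (242² − 104²) = 37500 mm^2
For equal Q, v ∝ 1/A, so v_ret/v_ext = A_cap/A_ann.

v_ret/v_ext ≈ 1.23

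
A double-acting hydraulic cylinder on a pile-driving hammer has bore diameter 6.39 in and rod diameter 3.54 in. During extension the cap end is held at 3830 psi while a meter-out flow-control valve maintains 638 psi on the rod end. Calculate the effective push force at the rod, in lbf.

F ≈ 1.09e5 lbf

Cap-side area A_cap = π/4 × (6.39 in)² = 32.07 in^2
Rod-side annular area A_ann = π/4 × (6.39² − 3.54²) = 22.23 in^2
Net thrust = P_cap·A_cap − P_rod·A_ann = 1.228e5 lbf − 14180 lbf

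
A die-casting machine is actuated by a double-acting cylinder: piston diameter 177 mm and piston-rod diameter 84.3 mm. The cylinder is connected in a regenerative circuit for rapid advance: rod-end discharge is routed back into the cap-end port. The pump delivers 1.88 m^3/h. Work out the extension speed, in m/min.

In regeneration the rod-end outflow joins the pump flow into the cap end, so the net volume the pump must supply per unit advance equals the rod cross-section area.
Rod cross-section A_rod = π/4 × (84.3 mm)² = 5581 mm^2
v = Q_pump / A_rod

v ≈ 5.61 m/min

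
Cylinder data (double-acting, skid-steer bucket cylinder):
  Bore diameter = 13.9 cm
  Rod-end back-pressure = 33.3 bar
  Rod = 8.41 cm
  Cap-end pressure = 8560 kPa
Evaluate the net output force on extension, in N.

F ≈ 97900 N

Cap-side area A_cap = π/4 × (13.9 cm)² = 151.7 cm^2
Rod-side annular area A_ann = π/4 × (13.9² − 8.41²) = 96.20 cm^2
Net thrust = P_cap·A_cap − P_rod·A_ann = 1.299e5 N − 32030 N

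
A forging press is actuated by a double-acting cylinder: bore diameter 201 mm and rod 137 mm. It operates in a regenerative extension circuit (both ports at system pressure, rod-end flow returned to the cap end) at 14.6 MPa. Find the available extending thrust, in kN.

With equal pressure on both faces, forces on the annular region cancel; the net push is pressure × rod cross-section.
Rod cross-section A_rod = π/4 × (137 mm)² = 14740 mm^2
F = P × A_rod

F ≈ 215 kN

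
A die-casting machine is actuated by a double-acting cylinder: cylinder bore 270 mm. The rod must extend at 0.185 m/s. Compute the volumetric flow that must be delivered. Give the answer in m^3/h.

Q ≈ 38.1 m^3/h

Cap-side area A_cap = π/4 × (270 mm)² = 57260 mm^2
Q = A × v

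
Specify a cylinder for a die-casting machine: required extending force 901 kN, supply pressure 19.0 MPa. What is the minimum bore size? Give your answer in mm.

D ≈ 246 mm

Extension force acts on the full piston face: F = P × (π/4)D².
D = √(4F / (πP)) = √(4 × 901 kN / (π × 19.0 MPa))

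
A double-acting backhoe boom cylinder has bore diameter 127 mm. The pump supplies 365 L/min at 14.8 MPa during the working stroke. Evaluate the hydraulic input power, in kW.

Hydraulic power = P × Q

W ≈ 90.0 kW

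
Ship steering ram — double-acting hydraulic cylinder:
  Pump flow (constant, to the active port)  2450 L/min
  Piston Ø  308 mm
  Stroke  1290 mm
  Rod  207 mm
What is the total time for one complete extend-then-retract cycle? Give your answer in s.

t ≈ 3.64 s

Cap-side area A_cap = π/4 × (308 mm)² = 74510 mm^2
Rod-side annular area A_ann = π/4 × (308² − 207²) = 40850 mm^2
t_ext = A_cap·L/Q = 2.354 s
t_ret = A_ann·L/Q = 1.291 s
t_cycle = t_ext + t_ret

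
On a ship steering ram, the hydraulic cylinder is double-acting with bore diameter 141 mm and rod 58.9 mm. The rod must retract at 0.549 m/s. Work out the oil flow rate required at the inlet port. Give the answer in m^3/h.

Q ≈ 25.5 m^3/h

Rod-side annular area A_ann = π/4 × (141² − 58.9²) = 12890 mm^2
Q = A × v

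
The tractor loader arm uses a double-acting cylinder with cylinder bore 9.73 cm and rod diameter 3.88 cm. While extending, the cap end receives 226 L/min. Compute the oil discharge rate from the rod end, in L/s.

Cap-side area A_cap = π/4 × (9.73 cm)² = 74.36 cm^2
Rod-side annular area A_ann = π/4 × (9.73² − 3.88²) = 62.53 cm^2
Piston speed v = Q_in/A_cap; rod-end outflow Q_out = v × A_ann = Q_in × A_ann/A_cap.

Q_out ≈ 3.17 L/s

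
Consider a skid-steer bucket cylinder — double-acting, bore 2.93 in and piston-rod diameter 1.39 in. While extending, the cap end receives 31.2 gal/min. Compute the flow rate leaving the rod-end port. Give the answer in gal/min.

Cap-side area A_cap = π/4 × (2.93 in)² = 6.743 in^2
Rod-side annular area A_ann = π/4 × (2.93² − 1.39²) = 5.225 in^2
Piston speed v = Q_in/A_cap; rod-end outflow Q_out = v × A_ann = Q_in × A_ann/A_cap.

Q_out ≈ 24.2 gal/min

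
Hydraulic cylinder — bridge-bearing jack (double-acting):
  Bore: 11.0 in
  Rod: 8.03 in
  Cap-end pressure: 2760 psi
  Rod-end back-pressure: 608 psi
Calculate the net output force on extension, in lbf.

Cap-side area A_cap = π/4 × (11.0 in)² = 95.03 in^2
Rod-side annular area A_ann = π/4 × (11.0² − 8.03²) = 44.39 in^2
Net thrust = P_cap·A_cap − P_rod·A_ann = 2.623e5 lbf − 26990 lbf

F ≈ 2.35e5 lbf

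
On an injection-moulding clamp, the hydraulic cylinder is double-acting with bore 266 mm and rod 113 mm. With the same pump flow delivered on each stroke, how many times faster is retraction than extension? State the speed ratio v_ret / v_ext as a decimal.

Cap-side area A_cap = π/4 × (266 mm)² = 55570 mm^2
Rod-side annular area A_ann = π/4 × (266² − 113²) = 45540 mm^2
For equal Q, v ∝ 1/A, so v_ret/v_ext = A_cap/A_ann.

v_ret/v_ext ≈ 1.22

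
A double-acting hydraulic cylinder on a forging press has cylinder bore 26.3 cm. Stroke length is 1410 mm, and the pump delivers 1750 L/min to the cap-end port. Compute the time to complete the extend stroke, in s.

Cap-side area A_cap = π/4 × (26.3 cm)² = 543.3 cm^2
Swept volume V = A × L; t = V / Q = A·L / Q

t ≈ 2.63 s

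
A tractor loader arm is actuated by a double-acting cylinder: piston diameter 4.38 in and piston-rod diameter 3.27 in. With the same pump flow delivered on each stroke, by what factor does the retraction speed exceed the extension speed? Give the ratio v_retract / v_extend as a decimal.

Cap-side area A_cap = π/4 × (4.38 in)² = 15.07 in^2
Rod-side annular area A_ann = π/4 × (4.38² − 3.27²) = 6.669 in^2
For equal Q, v ∝ 1/A, so v_ret/v_ext = A_cap/A_ann.

v_ret/v_ext ≈ 2.26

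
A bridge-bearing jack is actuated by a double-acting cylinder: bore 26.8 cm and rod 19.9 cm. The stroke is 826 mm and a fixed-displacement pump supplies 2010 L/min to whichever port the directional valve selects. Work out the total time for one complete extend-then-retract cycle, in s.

Cap-side area A_cap = π/4 × (26.8 cm)² = 564.1 cm^2
Rod-side annular area A_ann = π/4 × (26.8² − 19.9²) = 253.1 cm^2
t_ext = A_cap·L/Q = 1.391 s
t_ret = A_ann·L/Q = 0.6240 s
t_cycle = t_ext + t_ret

t ≈ 2.01 s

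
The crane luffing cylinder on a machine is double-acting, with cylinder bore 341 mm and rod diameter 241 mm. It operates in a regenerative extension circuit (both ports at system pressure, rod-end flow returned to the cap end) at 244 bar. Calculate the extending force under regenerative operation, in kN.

With equal pressure on both faces, forces on the annular region cancel; the net push is pressure × rod cross-section.
Rod cross-section A_rod = π/4 × (241 mm)² = 45620 mm^2
F = P × A_rod

F ≈ 1110 kN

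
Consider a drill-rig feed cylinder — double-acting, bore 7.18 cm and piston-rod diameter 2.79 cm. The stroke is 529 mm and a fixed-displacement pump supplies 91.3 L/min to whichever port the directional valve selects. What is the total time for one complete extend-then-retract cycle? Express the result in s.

Cap-side area A_cap = π/4 × (7.18 cm)² = 40.49 cm^2
Rod-side annular area A_ann = π/4 × (7.18² − 2.79²) = 34.38 cm^2
t_ext = A_cap·L/Q = 1.408 s
t_ret = A_ann·L/Q = 1.195 s
t_cycle = t_ext + t_ret

t ≈ 2.60 s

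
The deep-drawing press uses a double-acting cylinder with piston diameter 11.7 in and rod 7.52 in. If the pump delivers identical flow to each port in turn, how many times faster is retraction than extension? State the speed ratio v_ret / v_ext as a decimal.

Cap-side area A_cap = π/4 × (11.7 in)² = 107.5 in^2
Rod-side annular area A_ann = π/4 × (11.7² − 7.52²) = 63.10 in^2
For equal Q, v ∝ 1/A, so v_ret/v_ext = A_cap/A_ann.

v_ret/v_ext ≈ 1.70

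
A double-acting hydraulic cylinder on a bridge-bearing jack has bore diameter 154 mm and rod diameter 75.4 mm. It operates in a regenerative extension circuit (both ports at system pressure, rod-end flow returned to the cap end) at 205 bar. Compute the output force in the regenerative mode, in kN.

With equal pressure on both faces, forces on the annular region cancel; the net push is pressure × rod cross-section.
Rod cross-section A_rod = π/4 × (75.4 mm)² = 4465 mm^2
F = P × A_rod

F ≈ 91.5 kN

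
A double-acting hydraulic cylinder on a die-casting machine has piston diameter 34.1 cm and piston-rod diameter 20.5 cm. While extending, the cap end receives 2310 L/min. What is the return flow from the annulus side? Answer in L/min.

Cap-side area A_cap = π/4 × (34.1 cm)² = 913.3 cm^2
Rod-side annular area A_ann = π/4 × (34.1² − 20.5²) = 583.2 cm^2
Piston speed v = Q_in/A_cap; rod-end outflow Q_out = v × A_ann = Q_in × A_ann/A_cap.

Q_out ≈ 1480 L/min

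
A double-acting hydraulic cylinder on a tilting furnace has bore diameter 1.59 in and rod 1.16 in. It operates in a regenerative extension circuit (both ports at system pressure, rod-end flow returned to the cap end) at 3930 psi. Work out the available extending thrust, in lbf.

With equal pressure on both faces, forces on the annular region cancel; the net push is pressure × rod cross-section.
Rod cross-section A_rod = π/4 × (1.16 in)² = 1.057 in^2
F = P × A_rod

F ≈ 4150 lbf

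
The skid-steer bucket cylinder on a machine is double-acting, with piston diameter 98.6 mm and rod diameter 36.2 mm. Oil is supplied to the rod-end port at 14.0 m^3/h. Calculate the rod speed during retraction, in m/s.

Rod-side annular area A_ann = π/4 × (98.6² − 36.2²) = 6606 mm^2
Flow into the rod-end port fills the annular volume.
v = Q / A

v ≈ 0.589 m/s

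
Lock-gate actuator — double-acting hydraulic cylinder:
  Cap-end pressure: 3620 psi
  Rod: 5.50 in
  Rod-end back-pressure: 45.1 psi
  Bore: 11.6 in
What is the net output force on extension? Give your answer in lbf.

Cap-side area A_cap = π/4 × (11.6 in)² = 105.7 in^2
Rod-side annular area A_ann = π/4 × (11.6² − 5.50²) = 81.92 in^2
Net thrust = P_cap·A_cap − P_rod·A_ann = 3.826e5 lbf − 3695 lbf

F ≈ 3.79e5 lbf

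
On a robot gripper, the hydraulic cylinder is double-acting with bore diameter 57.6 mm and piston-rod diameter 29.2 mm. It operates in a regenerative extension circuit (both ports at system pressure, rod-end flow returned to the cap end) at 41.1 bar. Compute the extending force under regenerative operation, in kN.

With equal pressure on both faces, forces on the annular region cancel; the net push is pressure × rod cross-section.
Rod cross-section A_rod = π/4 × (29.2 mm)² = 669.7 mm^2
F = P × A_rod

F ≈ 2.75 kN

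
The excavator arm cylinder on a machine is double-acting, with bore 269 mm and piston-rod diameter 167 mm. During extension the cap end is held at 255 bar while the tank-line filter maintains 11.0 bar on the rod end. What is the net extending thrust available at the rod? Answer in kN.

F ≈ 1410 kN

Cap-side area A_cap = π/4 × (269 mm)² = 56830 mm^2
Rod-side annular area A_ann = π/4 × (269² − 167²) = 34930 mm^2
Net thrust = P_cap·A_cap − P_rod·A_ann = 1449 kN − 38.42 kN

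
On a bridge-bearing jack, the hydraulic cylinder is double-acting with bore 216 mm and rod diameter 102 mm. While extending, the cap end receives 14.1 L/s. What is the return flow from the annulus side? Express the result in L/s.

Cap-side area A_cap = π/4 × (216 mm)² = 36640 mm^2
Rod-side annular area A_ann = π/4 × (216² − 102²) = 28470 mm^2
Piston speed v = Q_in/A_cap; rod-end outflow Q_out = v × A_ann = Q_in × A_ann/A_cap.

Q_out ≈ 11.0 L/s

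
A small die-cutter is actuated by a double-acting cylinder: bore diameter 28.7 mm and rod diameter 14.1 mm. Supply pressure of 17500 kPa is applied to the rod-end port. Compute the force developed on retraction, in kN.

F ≈ 8.59 kN

Rod-side annular area A_ann = π/4 × (28.7² − 14.1²) = 490.8 mm^2
On retraction the pressure acts on the annular area (bore minus rod).
F = P × A_ann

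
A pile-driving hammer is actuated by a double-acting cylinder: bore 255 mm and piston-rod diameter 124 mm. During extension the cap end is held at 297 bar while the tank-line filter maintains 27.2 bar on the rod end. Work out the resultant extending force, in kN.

Cap-side area A_cap = π/4 × (255 mm)² = 51070 mm^2
Rod-side annular area A_ann = π/4 × (255² − 124²) = 38990 mm^2
Net thrust = P_cap·A_cap − P_rod·A_ann = 1517 kN − 106.1 kN

F ≈ 1410 kN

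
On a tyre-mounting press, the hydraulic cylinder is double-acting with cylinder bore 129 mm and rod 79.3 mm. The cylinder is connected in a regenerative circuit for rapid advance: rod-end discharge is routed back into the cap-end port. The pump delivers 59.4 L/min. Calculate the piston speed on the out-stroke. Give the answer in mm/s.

In regeneration the rod-end outflow joins the pump flow into the cap end, so the net volume the pump must supply per unit advance equals the rod cross-section area.
Rod cross-section A_rod = π/4 × (79.3 mm)² = 4939 mm^2
v = Q_pump / A_rod

v ≈ 200 mm/s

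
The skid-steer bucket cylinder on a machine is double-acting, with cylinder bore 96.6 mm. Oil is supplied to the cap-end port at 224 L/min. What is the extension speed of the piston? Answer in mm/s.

Cap-side area A_cap = π/4 × (96.6 mm)² = 7329 mm^2
v = Q / A

v ≈ 509 mm/s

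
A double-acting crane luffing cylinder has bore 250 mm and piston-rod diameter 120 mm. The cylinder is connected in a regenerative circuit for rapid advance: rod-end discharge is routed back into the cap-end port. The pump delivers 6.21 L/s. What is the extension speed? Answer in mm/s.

In regeneration the rod-end outflow joins the pump flow into the cap end, so the net volume the pump must supply per unit advance equals the rod cross-section area.
Rod cross-section A_rod = π/4 × (120 mm)² = 11310 mm^2
v = Q_pump / A_rod

v ≈ 549 mm/s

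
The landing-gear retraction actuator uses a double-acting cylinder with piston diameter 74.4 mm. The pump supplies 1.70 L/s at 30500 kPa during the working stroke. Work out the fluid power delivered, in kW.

Hydraulic power = P × Q

W ≈ 51.9 kW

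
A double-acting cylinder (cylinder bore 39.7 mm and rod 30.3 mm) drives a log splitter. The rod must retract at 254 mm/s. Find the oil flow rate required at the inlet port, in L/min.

Rod-side annular area A_ann = π/4 × (39.7² − 30.3²) = 516.8 mm^2
Q = A × v

Q ≈ 7.88 L/min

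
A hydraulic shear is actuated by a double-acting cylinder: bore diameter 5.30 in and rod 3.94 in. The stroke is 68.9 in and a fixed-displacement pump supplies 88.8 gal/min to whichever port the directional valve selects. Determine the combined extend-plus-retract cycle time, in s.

Cap-side area A_cap = π/4 × (5.30 in)² = 22.06 in^2
Rod-side annular area A_ann = π/4 × (5.30² − 3.94²) = 9.870 in^2
t_ext = A_cap·L/Q = 4.446 s
t_ret = A_ann·L/Q = 1.989 s
t_cycle = t_ext + t_ret

t ≈ 6.44 s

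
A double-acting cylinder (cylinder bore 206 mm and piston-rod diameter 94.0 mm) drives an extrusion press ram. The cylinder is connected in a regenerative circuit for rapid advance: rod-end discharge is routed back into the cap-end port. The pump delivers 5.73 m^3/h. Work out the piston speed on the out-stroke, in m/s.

In regeneration the rod-end outflow joins the pump flow into the cap end, so the net volume the pump must supply per unit advance equals the rod cross-section area.
Rod cross-section A_rod = π/4 × (94.0 mm)² = 6940 mm^2
v = Q_pump / A_rod

v ≈ 0.229 m/s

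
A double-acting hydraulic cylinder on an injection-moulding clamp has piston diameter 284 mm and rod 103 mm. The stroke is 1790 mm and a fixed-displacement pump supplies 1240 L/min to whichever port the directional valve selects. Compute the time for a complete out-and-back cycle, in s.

t ≈ 10.3 s

Cap-side area A_cap = π/4 × (284 mm)² = 63350 mm^2
Rod-side annular area A_ann = π/4 × (284² − 103²) = 55010 mm^2
t_ext = A_cap·L/Q = 5.487 s
t_ret = A_ann·L/Q = 4.765 s
t_cycle = t_ext + t_ret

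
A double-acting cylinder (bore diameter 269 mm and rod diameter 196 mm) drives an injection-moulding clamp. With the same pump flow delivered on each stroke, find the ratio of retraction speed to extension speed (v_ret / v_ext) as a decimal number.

Cap-side area A_cap = π/4 × (269 mm)² = 56830 mm^2
Rod-side annular area A_ann = π/4 × (269² − 196²) = 26660 mm^2
For equal Q, v ∝ 1/A, so v_ret/v_ext = A_cap/A_ann.

v_ret/v_ext ≈ 2.13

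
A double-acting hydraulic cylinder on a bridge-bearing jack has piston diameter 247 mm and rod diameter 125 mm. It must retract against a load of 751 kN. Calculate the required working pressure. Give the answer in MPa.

Rod-side annular area A_ann = π/4 × (247² − 125²) = 35640 mm^2
Retraction: pressure acts on the annular area.
P = F / A = 751 kN / A

P ≈ 21.1 MPa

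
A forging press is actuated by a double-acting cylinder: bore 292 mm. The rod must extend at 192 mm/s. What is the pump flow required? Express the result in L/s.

Q ≈ 12.9 L/s

Cap-side area A_cap = π/4 × (292 mm)² = 66970 mm^2
Q = A × v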